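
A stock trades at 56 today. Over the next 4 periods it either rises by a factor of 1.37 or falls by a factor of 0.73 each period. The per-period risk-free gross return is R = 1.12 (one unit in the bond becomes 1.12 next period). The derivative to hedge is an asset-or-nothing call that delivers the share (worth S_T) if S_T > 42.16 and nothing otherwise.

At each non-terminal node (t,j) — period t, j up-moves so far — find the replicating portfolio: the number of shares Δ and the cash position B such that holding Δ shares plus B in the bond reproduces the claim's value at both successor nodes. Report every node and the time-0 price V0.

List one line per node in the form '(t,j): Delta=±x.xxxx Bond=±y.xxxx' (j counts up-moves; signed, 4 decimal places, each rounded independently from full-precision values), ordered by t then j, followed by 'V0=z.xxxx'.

The replicating-portfolio and risk-neutral prices coincide; use p* = (1.12−0.73)/(1.37−0.73) = 0.6094 for the latter.
At expiry t=4: V(4,0)=0.0000, V(4,1)=0.0000, V(4,2)=56.0112, V(4,3)=105.1169, V(4,4)=197.2742
Node (3,0) S=21.7850: V=(p*·0.0000+(1−p*)·0.0000)/1.12=0.0000; Δ=(0.0000−0.0000)/(29.8454−15.9030)=0.0000; B=V−Δ·S=0.0000
Node (3,1) S=40.8841: V=(p*·56.0112+(1−p*)·0.0000)/1.12=30.4748; Δ=(56.0112−0.0000)/(56.0112−29.8454)=2.1406; B=V−Δ·S=-57.0427
Node (3,2) S=76.7277: V=(p*·105.1169+(1−p*)·56.0112)/1.12=76.7277; Δ=(105.1169−56.0112)/(105.1169−56.0112)=1.0000; B=V−Δ·S=0.0000
Node (3,3) S=143.9958: V=(p*·197.2742+(1−p*)·105.1169)/1.12=143.9958; Δ=(197.2742−105.1169)/(197.2742−105.1169)=1.0000; B=V−Δ·S=0.0000
Node (2,0) S=29.8424: V=(p*·30.4748+(1−p*)·0.0000)/1.12=16.5809; Δ=(30.4748−0.0000)/(40.8841−21.7850)=1.5956; B=V−Δ·S=-31.0360
Node (2,1) S=56.0056: V=(p*·76.7277+(1−p*)·30.4748)/1.12=52.3751; Δ=(76.7277−30.4748)/(76.7277−40.8841)=1.2904; B=V−Δ·S=-19.8949
Node (2,2) S=105.1064: V=(p*·143.9958+(1−p*)·76.7277)/1.12=105.1064; Δ=(143.9958−76.7277)/(143.9958−76.7277)=1.0000; B=V−Δ·S=0.0000
Node (1,0) S=40.8800: V=(p*·52.3751+(1−p*)·16.5809)/1.12=34.2795; Δ=(52.3751−16.5809)/(56.0056−29.8424)=1.3681; B=V−Δ·S=-21.6490
Node (1,1) S=76.7200: V=(p*·105.1064+(1−p*)·52.3751)/1.12=75.4538; Δ=(105.1064−52.3751)/(105.1064−56.0056)=1.0739; B=V−Δ·S=-6.9388
Node (0,0) S=56.0000: V=(p*·75.4538+(1−p*)·34.2795)/1.12=53.0090; Δ=(75.4538−34.2795)/(76.7200−40.8800)=1.1488; B=V−Δ·S=-11.3259
Each (Δ,B) replicates both successor values, so the strategy is self-financing and V0 is arbitrage-free.

(0,0): Delta=1.1488 Bond=-11.3259
(1,0): Delta=1.3681 Bond=-21.6490
(1,1): Delta=1.0739 Bond=-6.9388
(2,0): Delta=1.5956 Bond=-31.0360
(2,1): Delta=1.2904 Bond=-19.8949
(2,2): Delta=1.0000 Bond=0.0000
(3,0): Delta=0.0000 Bond=0.0000
(3,1): Delta=2.1406 Bond=-57.0427
(3,2): Delta=1.0000 Bond=0.0000
(3,3): Delta=1.0000 Bond=0.0000
V0=53.0090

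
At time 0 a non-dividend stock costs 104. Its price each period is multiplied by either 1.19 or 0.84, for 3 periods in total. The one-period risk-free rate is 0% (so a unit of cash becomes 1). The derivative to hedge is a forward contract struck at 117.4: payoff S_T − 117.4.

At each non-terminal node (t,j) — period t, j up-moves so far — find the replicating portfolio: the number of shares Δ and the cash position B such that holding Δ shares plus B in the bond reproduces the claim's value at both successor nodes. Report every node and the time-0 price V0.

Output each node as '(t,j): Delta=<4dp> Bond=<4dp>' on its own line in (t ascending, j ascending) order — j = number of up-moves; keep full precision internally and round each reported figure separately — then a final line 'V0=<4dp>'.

(0,0): Delta=1.0000 Bond=-117.4000
(1,0): Delta=1.0000 Bond=-117.4000
(1,1): Delta=1.0000 Bond=-117.4000
(2,0): Delta=1.0000 Bond=-117.4000
(2,1): Delta=1.0000 Bond=-117.4000
(2,2): Delta=1.0000 Bond=-117.4000
V0=-13.4000

Risk-neutral probability p* = (R−d)/(u−d) = (1−0.84)/(1.19−0.84) = 0.4571.
Payoff layer (t=3): V(3,0)=-55.7588, V(3,1)=-30.0749, V(3,2)=6.3105, V(3,3)=57.8565
  t=2,j=0: stock 73.3824 → up 87.3251 (V=-30.0749), down 61.6412 (V=-55.7588). Price -44.0176; hedge Δ=1.0000, bond B=-117.4000.
  t=2,j=1: stock 103.9584 → up 123.7105 (V=6.3105), down 87.3251 (V=-30.0749). Price -13.4416; hedge Δ=1.0000, bond B=-117.4000.
  t=2,j=2: stock 147.2744 → up 175.2565 (V=57.8565), down 123.7105 (V=6.3105). Price 29.8744; hedge Δ=1.0000, bond B=-117.4000.
  t=1,j=0: stock 87.3600 → up 103.9584 (V=-13.4416), down 73.3824 (V=-44.0176). Price -30.0400; hedge Δ=1.0000, bond B=-117.4000.
  t=1,j=1: stock 123.7600 → up 147.2744 (V=29.8744), down 103.9584 (V=-13.4416). Price 6.3600; hedge Δ=1.0000, bond B=-117.4000.
  t=0,j=0: stock 104.0000 → up 123.7600 (V=6.3600), down 87.3600 (V=-30.0400). Price -13.4000; hedge Δ=1.0000, bond B=-117.4000.
Each (Δ,B) replicates both successor values, so the strategy is self-financing and V0 is arbitrage-free.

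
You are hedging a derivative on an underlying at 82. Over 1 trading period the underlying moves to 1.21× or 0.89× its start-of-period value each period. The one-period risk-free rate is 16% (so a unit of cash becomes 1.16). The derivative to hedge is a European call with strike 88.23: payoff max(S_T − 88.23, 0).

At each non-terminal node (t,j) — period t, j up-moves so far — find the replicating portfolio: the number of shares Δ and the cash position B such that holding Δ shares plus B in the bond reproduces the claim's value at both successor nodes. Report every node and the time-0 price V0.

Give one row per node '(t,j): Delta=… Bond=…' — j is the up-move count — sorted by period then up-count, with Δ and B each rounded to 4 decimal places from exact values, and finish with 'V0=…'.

(0,0): Delta=0.4188 Bond=-26.3499
V0=7.9938

Risk-neutral probability p* = (R−d)/(u−d) = (1.16−0.89)/(1.21−0.89) = 0.8437.
Terminal values V(1,·): V(1,0)=0.0000, V(1,1)=10.9900
Node (0,0) S=82.0000: V=(p*·10.9900+(1−p*)·0.0000)/1.16=7.9938; Δ=(10.9900−0.0000)/(99.2200−72.9800)=0.4188; B=V−Δ·S=-26.3499
Each (Δ,B) replicates both successor values, so the strategy is self-financing and V0 is arbitrage-free.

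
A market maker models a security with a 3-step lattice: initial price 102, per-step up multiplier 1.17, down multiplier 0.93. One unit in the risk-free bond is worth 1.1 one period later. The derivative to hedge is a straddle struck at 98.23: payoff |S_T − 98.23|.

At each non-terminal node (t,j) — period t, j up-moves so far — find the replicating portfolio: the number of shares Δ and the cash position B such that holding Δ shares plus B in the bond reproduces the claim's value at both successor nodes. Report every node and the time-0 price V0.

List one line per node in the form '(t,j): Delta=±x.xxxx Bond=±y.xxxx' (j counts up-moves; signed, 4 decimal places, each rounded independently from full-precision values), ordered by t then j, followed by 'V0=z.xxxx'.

(0,0): Delta=0.9070 Bond=-63.7154
(1,0): Delta=0.6230 Bond=-43.1423
(1,1): Delta=1.0000 Bond=-81.1818
(2,0): Delta=-0.5289 Bond=54.1631
(2,1): Delta=1.0000 Bond=-89.3000
(2,2): Delta=1.0000 Bond=-89.3000
V0=28.8018

The replicating-portfolio and risk-neutral prices coincide; use p* = (1.1−0.93)/(1.17−0.93) = 0.7083 for the latter.
Payoff layer (t=3): V(3,0)=16.1856, V(3,1)=4.9872, V(3,2)=31.6239, V(3,3)=65.1345
  t=2,j=0: stock 88.2198 → up 103.2172 (V=4.9872), down 82.0444 (V=16.1856). Price 7.5031; hedge Δ=-0.5289, bond B=54.1631.
  t=2,j=1: stock 110.9862 → up 129.8539 (V=31.6239), down 103.2172 (V=4.9872). Price 21.6862; hedge Δ=1.0000, bond B=-89.3000.
  t=2,j=2: stock 139.6278 → up 163.3645 (V=65.1345), down 129.8539 (V=31.6239). Price 50.3278; hedge Δ=1.0000, bond B=-89.3000.
  t=1,j=0: stock 94.8600 → up 110.9862 (V=21.6862), down 88.2198 (V=7.5031). Price 15.9540; hedge Δ=0.6230, bond B=-43.1423.
  t=1,j=1: stock 119.3400 → up 139.6278 (V=50.3278), down 110.9862 (V=21.6862). Price 38.1582; hedge Δ=1.0000, bond B=-81.1818.
  t=0,j=0: stock 102.0000 → up 119.3400 (V=38.1582), down 94.8600 (V=15.9540). Price 28.8018; hedge Δ=0.9070, bond B=-63.7154.
Root portfolio cost Δ·102+B reproduces V0=28.8018.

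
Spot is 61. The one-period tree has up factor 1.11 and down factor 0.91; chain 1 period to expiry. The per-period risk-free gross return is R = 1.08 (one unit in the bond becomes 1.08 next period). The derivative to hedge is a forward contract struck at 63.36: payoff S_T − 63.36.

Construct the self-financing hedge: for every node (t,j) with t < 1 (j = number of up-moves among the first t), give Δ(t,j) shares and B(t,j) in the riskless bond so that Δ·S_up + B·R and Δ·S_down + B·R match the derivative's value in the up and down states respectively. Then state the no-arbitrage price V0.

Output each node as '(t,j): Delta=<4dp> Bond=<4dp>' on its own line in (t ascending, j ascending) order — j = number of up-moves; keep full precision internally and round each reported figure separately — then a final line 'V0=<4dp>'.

Under the risk-neutral measure, an up-move has probability p* = (R−d)/(u−d) = 0.8500 and values discount at R = 1.08.
Terminal values V(1,·): V(1,0)=-7.8500, V(1,1)=4.3500
(0,0): S=61.0000. Δ = (V_up−V_dn)/(S_up−S_dn) = (4.3500−-7.8500)/(67.7100−55.5100) = 1.0000. V = [p*·4.3500 + (1−p*)·-7.8500]/1.08 = 2.3333. B = V − Δ·S = -58.6667.
Self-financing check: at every node Δ·S+B equals the discounted successor values.

(0,0): Delta=1.0000 Bond=-58.6667
V0=2.3333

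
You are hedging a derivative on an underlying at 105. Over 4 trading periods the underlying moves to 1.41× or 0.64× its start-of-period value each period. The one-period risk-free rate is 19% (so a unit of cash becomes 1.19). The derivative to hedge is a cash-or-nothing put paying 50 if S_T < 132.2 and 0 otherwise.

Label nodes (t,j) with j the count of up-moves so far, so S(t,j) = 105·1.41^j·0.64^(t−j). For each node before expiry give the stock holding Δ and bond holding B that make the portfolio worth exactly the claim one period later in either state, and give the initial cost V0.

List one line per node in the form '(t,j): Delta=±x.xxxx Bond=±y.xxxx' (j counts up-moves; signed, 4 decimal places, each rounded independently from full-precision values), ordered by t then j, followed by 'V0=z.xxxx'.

(0,0): Delta=-0.1605 Bond=24.9098
(1,0): Delta=-0.3481 Bond=42.2532
(1,1): Delta=-0.1264 Bond=24.5985
(2,0): Delta=0.0000 Bond=35.3082
(2,1): Delta=-0.4114 Bond=56.2705
(2,2): Delta=-0.0747 Bond=18.4730
(3,0): Delta=0.0000 Bond=42.0168
(3,1): Delta=0.0000 Bond=42.0168
(3,2): Delta=-0.4860 Bond=76.9399
(3,3): Delta=0.0000 Bond=0.0000
V0=8.0585

The replicating-portfolio and risk-neutral prices coincide; use p* = (1.19−0.64)/(1.41−0.64) = 0.7143 for the latter.
Terminal values V(4,·): V(4,0)=50.0000, V(4,1)=50.0000, V(4,2)=50.0000, V(4,3)=0.0000, V(4,4)=0.0000
(3,0): S=27.5251. Δ = (V_up−V_dn)/(S_up−S_dn) = (50.0000−50.0000)/(38.8104−17.6161) = 0.0000. V = [p*·50.0000 + (1−p*)·50.0000]/1.19 = 42.0168. B = V − Δ·S = 42.0168.
(3,1): S=60.6413. Δ = (V_up−V_dn)/(S_up−S_dn) = (50.0000−50.0000)/(85.5042−38.8104) = 0.0000. V = [p*·50.0000 + (1−p*)·50.0000]/1.19 = 42.0168. B = V − Δ·S = 42.0168.
(3,2): S=133.6003. Δ = (V_up−V_dn)/(S_up−S_dn) = (0.0000−50.0000)/(188.3765−85.5042) = -0.4860. V = [p*·0.0000 + (1−p*)·50.0000]/1.19 = 12.0048. B = V − Δ·S = 76.9399.
(3,3): S=294.3382. Δ = (V_up−V_dn)/(S_up−S_dn) = (0.0000−0.0000)/(415.0169−188.3765) = 0.0000. V = [p*·0.0000 + (1−p*)·0.0000]/1.19 = 0.0000. B = V − Δ·S = 0.0000.
(2,0): S=43.0080. Δ = (V_up−V_dn)/(S_up−S_dn) = (42.0168−42.0168)/(60.6413−27.5251) = 0.0000. V = [p*·42.0168 + (1−p*)·42.0168]/1.19 = 35.3082. B = V − Δ·S = 35.3082.
(2,1): S=94.7520. Δ = (V_up−V_dn)/(S_up−S_dn) = (12.0048−42.0168)/(133.6003−60.6413) = -0.4114. V = [p*·12.0048 + (1−p*)·42.0168]/1.19 = 17.2938. B = V − Δ·S = 56.2705.
(2,2): S=208.7505. Δ = (V_up−V_dn)/(S_up−S_dn) = (0.0000−12.0048)/(294.3382−133.6003) = -0.0747. V = [p*·0.0000 + (1−p*)·12.0048]/1.19 = 2.8823. B = V − Δ·S = 18.4730.
(1,0): S=67.2000. Δ = (V_up−V_dn)/(S_up−S_dn) = (17.2938−35.3082)/(94.7520−43.0080) = -0.3481. V = [p*·17.2938 + (1−p*)·35.3082]/1.19 = 18.8578. B = V − Δ·S = 42.2532.
(1,1): S=148.0500. Δ = (V_up−V_dn)/(S_up−S_dn) = (2.8823−17.2938)/(208.7505−94.7520) = -0.1264. V = [p*·2.8823 + (1−p*)·17.2938]/1.19 = 5.8823. B = V − Δ·S = 24.5985.
(0,0): S=105.0000. Δ = (V_up−V_dn)/(S_up−S_dn) = (5.8823−18.8578)/(148.0500−67.2000) = -0.1605. V = [p*·5.8823 + (1−p*)·18.8578]/1.19 = 8.0585. B = V − Δ·S = 24.9098.
Root portfolio cost Δ·105+B reproduces V0=8.0585.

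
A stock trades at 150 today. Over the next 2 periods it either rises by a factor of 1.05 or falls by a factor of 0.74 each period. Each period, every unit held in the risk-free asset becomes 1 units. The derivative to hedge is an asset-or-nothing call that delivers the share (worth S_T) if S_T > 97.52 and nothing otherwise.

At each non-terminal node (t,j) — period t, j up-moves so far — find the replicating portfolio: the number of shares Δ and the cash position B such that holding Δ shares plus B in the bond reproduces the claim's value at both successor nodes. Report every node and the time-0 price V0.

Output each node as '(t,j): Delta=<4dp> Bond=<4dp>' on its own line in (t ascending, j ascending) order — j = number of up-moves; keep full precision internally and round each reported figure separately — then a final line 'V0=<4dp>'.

Since d<R<u, set p* = (R−d)/(u−d) = 0.8387; price each node as the discounted p*-expectation of its children.
At expiry t=2: V(2,0)=0.0000, V(2,1)=116.5500, V(2,2)=165.3750
  t=1,j=0: stock 111.0000 → up 116.5500 (V=116.5500), down 82.1400 (V=0.0000). Price 97.7516; hedge Δ=3.3871, bond B=-278.2161.
  t=1,j=1: stock 157.5000 → up 165.3750 (V=165.3750), down 116.5500 (V=116.5500). Price 157.5000; hedge Δ=1.0000, bond B=0.0000.
  t=0,j=0: stock 150.0000 → up 157.5000 (V=157.5000), down 111.0000 (V=97.7516). Price 147.8632; hedge Δ=1.2849, bond B=-44.8736.
Check: Δ(0,0)·S0 + B(0,0) = 147.8632 = V0.

(0,0): Delta=1.2849 Bond=-44.8736
(1,0): Delta=3.3871 Bond=-278.2161
(1,1): Delta=1.0000 Bond=0.0000
V0=147.8632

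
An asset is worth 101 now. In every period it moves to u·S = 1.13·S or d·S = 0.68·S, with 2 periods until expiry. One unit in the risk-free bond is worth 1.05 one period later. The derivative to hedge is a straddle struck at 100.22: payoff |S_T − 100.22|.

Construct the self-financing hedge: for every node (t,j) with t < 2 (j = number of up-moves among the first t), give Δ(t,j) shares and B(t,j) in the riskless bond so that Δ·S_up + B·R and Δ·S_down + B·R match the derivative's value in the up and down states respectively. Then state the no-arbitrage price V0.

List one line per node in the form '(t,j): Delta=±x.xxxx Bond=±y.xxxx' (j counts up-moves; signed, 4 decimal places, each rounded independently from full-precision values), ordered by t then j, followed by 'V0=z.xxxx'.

(0,0): Delta=-0.0094 Bond=26.1095
(1,0): Delta=-1.0000 Bond=95.4476
(1,1): Delta=0.1195 Bond=12.7052
V0=25.1575

The replicating-portfolio and risk-neutral prices coincide; use p* = (1.05−0.68)/(1.13−0.68) = 0.8222 for the latter.
Terminal payoffs: V(2,0)=53.5176, V(2,1)=22.6116, V(2,2)=28.7469
Node (1,0) S=68.6800: V=(p*·22.6116+(1−p*)·53.5176)/1.05=26.7676; Δ=(22.6116−53.5176)/(77.6084−46.7024)=-1.0000; B=V−Δ·S=95.4476
Node (1,1) S=114.1300: V=(p*·28.7469+(1−p*)·22.6116)/1.05=26.3392; Δ=(28.7469−22.6116)/(128.9669−77.6084)=0.1195; B=V−Δ·S=12.7052
Node (0,0) S=101.0000: V=(p*·26.3392+(1−p*)·26.7676)/1.05=25.1575; Δ=(26.3392−26.7676)/(114.1300−68.6800)=-0.0094; B=V−Δ·S=26.1095
Each (Δ,B) replicates both successor values, so the strategy is self-financing and V0 is arbitrage-free.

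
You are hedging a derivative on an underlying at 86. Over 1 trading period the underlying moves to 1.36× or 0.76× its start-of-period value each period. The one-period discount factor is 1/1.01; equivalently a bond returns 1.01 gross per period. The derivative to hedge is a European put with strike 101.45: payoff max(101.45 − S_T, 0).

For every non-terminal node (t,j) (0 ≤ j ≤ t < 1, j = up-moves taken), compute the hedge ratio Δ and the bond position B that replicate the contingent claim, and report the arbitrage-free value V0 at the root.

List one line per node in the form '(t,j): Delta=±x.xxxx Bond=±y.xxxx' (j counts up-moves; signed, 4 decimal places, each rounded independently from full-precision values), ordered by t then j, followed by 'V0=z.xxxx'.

(0,0): Delta=-0.6994 Bond=80.9941
V0=20.8441

Under the risk-neutral measure, an up-move has probability p* = (R−d)/(u−d) = 0.4167 and values discount at R = 1.01.
Terminal payoffs: V(1,0)=36.0900, V(1,1)=0.0000
  t=0,j=0: stock 86.0000 → up 116.9600 (V=0.0000), down 65.3600 (V=36.0900). Price 20.8441; hedge Δ=-0.6994, bond B=80.9941.
Each (Δ,B) replicates both successor values, so the strategy is self-financing and V0 is arbitrage-free.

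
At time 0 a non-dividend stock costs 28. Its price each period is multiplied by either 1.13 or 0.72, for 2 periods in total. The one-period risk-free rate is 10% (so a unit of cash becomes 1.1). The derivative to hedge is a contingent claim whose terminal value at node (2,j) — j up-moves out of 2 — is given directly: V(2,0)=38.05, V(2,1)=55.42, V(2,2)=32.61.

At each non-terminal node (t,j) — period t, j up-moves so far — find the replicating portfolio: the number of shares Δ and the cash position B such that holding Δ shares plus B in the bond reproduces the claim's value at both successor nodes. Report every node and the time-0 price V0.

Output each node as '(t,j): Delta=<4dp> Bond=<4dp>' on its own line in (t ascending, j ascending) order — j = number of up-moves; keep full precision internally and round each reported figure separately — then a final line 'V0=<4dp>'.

(0,0): Delta=-1.5735 Bond=73.5890
(1,0): Delta=2.1015 Bond=6.8605
(1,1): Delta=-1.7583 Bond=86.7969
V0=29.5313

Risk-neutral probability p* = (R−d)/(u−d) = (1.1−0.72)/(1.13−0.72) = 0.9268.
Terminal values V(2,·): V(2,0)=38.0500, V(2,1)=55.4200, V(2,2)=32.6100
(1,0): S=20.1600. Δ = (V_up−V_dn)/(S_up−S_dn) = (55.4200−38.0500)/(22.7808−14.5152) = 2.1015. V = [p*·55.4200 + (1−p*)·38.0500]/1.1 = 49.2264. B = V − Δ·S = 6.8605.
(1,1): S=31.6400. Δ = (V_up−V_dn)/(S_up−S_dn) = (32.6100−55.4200)/(35.7532−22.7808) = -1.7583. V = [p*·32.6100 + (1−p*)·55.4200]/1.1 = 31.1627. B = V − Δ·S = 86.7969.
(0,0): S=28.0000. Δ = (V_up−V_dn)/(S_up−S_dn) = (31.1627−49.2264)/(31.6400−20.1600) = -1.5735. V = [p*·31.1627 + (1−p*)·49.2264]/1.1 = 29.5313. B = V − Δ·S = 73.5890.
Root portfolio cost Δ·28+B reproduces V0=29.5313.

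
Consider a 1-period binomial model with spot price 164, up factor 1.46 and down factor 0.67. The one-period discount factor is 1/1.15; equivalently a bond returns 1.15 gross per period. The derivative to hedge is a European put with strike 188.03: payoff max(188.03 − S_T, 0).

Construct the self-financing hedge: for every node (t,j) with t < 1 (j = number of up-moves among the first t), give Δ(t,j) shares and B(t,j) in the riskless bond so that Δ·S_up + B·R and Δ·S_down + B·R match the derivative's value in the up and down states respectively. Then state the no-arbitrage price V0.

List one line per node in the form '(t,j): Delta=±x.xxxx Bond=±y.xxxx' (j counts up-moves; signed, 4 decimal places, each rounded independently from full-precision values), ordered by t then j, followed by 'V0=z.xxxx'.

(0,0): Delta=-0.6032 Bond=125.5905
V0=26.6665

Risk-neutral probability p* = (R−d)/(u−d) = (1.15−0.67)/(1.46−0.67) = 0.6076.
Payoff layer (t=1): V(1,0)=78.1500, V(1,1)=0.0000
  t=0,j=0: stock 164.0000 → up 239.4400 (V=0.0000), down 109.8800 (V=78.1500). Price 26.6665; hedge Δ=-0.6032, bond B=125.5905.
Each (Δ,B) replicates both successor values, so the strategy is self-financing and V0 is arbitrage-free.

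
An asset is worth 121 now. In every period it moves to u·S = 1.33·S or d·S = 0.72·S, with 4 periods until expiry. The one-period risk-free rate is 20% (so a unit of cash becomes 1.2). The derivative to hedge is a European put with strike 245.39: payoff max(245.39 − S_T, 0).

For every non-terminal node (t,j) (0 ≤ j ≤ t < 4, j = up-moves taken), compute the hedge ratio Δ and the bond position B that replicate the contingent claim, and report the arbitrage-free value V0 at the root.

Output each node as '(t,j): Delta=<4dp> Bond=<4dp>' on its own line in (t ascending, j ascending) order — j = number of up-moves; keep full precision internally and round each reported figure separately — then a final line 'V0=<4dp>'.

(0,0): Delta=-0.4911 Bond=81.3929
(1,0): Delta=-1.0000 Bond=142.0081
(1,1): Delta=-0.4165 Bond=85.6637
(2,0): Delta=-1.0000 Bond=170.4097
(2,1): Delta=-1.0000 Bond=170.4097
(2,2): Delta=-0.3309 Bond=84.4845
(3,0): Delta=-1.0000 Bond=204.4917
(3,1): Delta=-1.0000 Bond=204.4917
(3,2): Delta=-1.0000 Bond=204.4917
(3,3): Delta=-0.2328 Bond=73.4557
V0=21.9715

Since d<R<u, set p* = (R−d)/(u−d) = 0.7869; price each node as the discounted p*-expectation of its children.
At expiry t=4: V(4,0)=212.8726, V(4,1)=185.3232, V(4,2)=134.4333, V(4,3)=40.4283, V(4,4)=0.0000
Node (3,0) S=45.1630: V=(p*·185.3232+(1−p*)·212.8726)/1.2=159.3287; Δ=(185.3232−212.8726)/(60.0668−32.5174)=-1.0000; B=V−Δ·S=204.4917
Node (3,1) S=83.4261: V=(p*·134.4333+(1−p*)·185.3232)/1.2=121.0656; Δ=(134.4333−185.3232)/(110.9567−60.0668)=-1.0000; B=V−Δ·S=204.4917
Node (3,2) S=154.1066: V=(p*·40.4283+(1−p*)·134.4333)/1.2=50.3851; Δ=(40.4283−134.4333)/(204.9617−110.9567)=-1.0000; B=V−Δ·S=204.4917
Node (3,3) S=284.6691: V=(p*·0.0000+(1−p*)·40.4283)/1.2=7.1799; Δ=(0.0000−40.4283)/(378.6099−204.9617)=-0.2328; B=V−Δ·S=73.4557
Node (2,0) S=62.7264: V=(p*·121.0656+(1−p*)·159.3287)/1.2=107.6833; Δ=(121.0656−159.3287)/(83.4261−45.1630)=-1.0000; B=V−Δ·S=170.4097
Node (2,1) S=115.8696: V=(p*·50.3851+(1−p*)·121.0656)/1.2=54.5401; Δ=(50.3851−121.0656)/(154.1066−83.4261)=-1.0000; B=V−Δ·S=170.4097
Node (2,2) S=214.0369: V=(p*·7.1799+(1−p*)·50.3851)/1.2=13.6563; Δ=(7.1799−50.3851)/(284.6691−154.1066)=-0.3309; B=V−Δ·S=84.4845
Node (1,0) S=87.1200: V=(p*·54.5401+(1−p*)·107.6833)/1.2=54.8881; Δ=(54.5401−107.6833)/(115.8696−62.7264)=-1.0000; B=V−Δ·S=142.0081
Node (1,1) S=160.9300: V=(p*·13.6563+(1−p*)·54.5401)/1.2=18.6410; Δ=(13.6563−54.5401)/(214.0369−115.8696)=-0.4165; B=V−Δ·S=85.6637
Node (0,0) S=121.0000: V=(p*·18.6410+(1−p*)·54.8881)/1.2=21.9715; Δ=(18.6410−54.8881)/(160.9300−87.1200)=-0.4911; B=V−Δ·S=81.3929
Each (Δ,B) replicates both successor values, so the strategy is self-financing and V0 is arbitrage-free.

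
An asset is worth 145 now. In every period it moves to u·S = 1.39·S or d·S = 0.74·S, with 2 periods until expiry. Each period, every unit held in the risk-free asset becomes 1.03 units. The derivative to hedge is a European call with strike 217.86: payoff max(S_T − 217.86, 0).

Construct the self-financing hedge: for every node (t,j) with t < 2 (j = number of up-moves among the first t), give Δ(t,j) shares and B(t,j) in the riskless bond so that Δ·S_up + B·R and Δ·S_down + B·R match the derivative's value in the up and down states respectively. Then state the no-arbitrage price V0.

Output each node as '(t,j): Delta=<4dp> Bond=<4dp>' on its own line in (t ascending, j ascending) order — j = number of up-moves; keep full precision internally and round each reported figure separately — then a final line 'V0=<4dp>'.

(0,0): Delta=0.2863 Bond=-29.8248
(1,0): Delta=0.0000 Bond=0.0000
(1,1): Delta=0.4755 Bond=-68.8543
V0=11.6881

No-arbitrage ⇒ martingale measure with p* = (R−d)/(u−d) = 0.4462.
Terminal payoffs: V(2,0)=0.0000, V(2,1)=0.0000, V(2,2)=62.2945
(1,0): S=107.3000. Δ = (V_up−V_dn)/(S_up−S_dn) = (0.0000−0.0000)/(149.1470−79.4020) = 0.0000. V = [p*·0.0000 + (1−p*)·0.0000]/1.03 = 0.0000. B = V − Δ·S = 0.0000.
(1,1): S=201.5500. Δ = (V_up−V_dn)/(S_up−S_dn) = (62.2945−0.0000)/(280.1545−149.1470) = 0.4755. V = [p*·62.2945 + (1−p*)·0.0000]/1.03 = 26.9834. B = V − Δ·S = -68.8543.
(0,0): S=145.0000. Δ = (V_up−V_dn)/(S_up−S_dn) = (26.9834−0.0000)/(201.5500−107.3000) = 0.2863. V = [p*·26.9834 + (1−p*)·0.0000]/1.03 = 11.6881. B = V − Δ·S = -29.8248.
Self-financing check: at every node Δ·S+B equals the discounted successor values.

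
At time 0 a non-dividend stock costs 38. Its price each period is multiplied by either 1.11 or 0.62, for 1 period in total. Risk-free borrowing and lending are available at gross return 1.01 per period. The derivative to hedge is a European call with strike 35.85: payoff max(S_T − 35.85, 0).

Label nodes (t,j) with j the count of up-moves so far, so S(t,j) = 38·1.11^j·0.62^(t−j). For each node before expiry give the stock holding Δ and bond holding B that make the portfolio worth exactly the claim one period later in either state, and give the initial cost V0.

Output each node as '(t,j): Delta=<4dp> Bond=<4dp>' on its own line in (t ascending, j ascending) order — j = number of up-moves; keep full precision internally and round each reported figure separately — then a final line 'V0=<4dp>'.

The replicating-portfolio and risk-neutral prices coincide; use p* = (1.01−0.62)/(1.11−0.62) = 0.7959 for the latter.
Terminal values V(1,·): V(1,0)=0.0000, V(1,1)=6.3300
Node (0,0) S=38.0000: V=(p*·6.3300+(1−p*)·0.0000)/1.01=4.9883; Δ=(6.3300−0.0000)/(42.1800−23.5600)=0.3400; B=V−Δ·S=-7.9301
Each (Δ,B) replicates both successor values, so the strategy is self-financing and V0 is arbitrage-free.

(0,0): Delta=0.3400 Bond=-7.9301
V0=4.9883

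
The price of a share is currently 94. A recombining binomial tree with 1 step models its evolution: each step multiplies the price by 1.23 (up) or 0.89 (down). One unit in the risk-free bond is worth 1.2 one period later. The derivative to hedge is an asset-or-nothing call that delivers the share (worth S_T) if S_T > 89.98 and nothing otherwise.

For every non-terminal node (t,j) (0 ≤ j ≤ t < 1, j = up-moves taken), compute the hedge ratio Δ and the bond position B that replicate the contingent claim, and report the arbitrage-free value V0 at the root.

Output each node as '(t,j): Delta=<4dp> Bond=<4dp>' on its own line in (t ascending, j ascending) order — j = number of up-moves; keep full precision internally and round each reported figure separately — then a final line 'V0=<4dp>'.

Under the risk-neutral measure, an up-move has probability p* = (R−d)/(u−d) = 0.9118 and values discount at R = 1.2.
Payoff layer (t=1): V(1,0)=0.0000, V(1,1)=115.6200
  t=0,j=0: stock 94.0000 → up 115.6200 (V=115.6200), down 83.6600 (V=0.0000). Price 87.8485; hedge Δ=3.6176, bond B=-252.2103.
Check: Δ(0,0)·S0 + B(0,0) = 87.8485 = V0.

(0,0): Delta=3.6176 Bond=-252.2103
V0=87.8485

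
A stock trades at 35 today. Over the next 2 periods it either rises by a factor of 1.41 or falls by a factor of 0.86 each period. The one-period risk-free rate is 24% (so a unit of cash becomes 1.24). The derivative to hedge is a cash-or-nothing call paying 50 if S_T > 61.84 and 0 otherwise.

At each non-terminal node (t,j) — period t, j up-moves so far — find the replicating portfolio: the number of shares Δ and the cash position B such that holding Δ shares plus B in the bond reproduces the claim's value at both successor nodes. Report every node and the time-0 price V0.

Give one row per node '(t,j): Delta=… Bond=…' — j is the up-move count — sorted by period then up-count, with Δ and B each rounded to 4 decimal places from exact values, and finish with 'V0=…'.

(0,0): Delta=1.4472 Bond=-35.1304
(1,0): Delta=0.0000 Bond=0.0000
(1,1): Delta=1.8421 Bond=-63.0499
V0=15.5227

Under the risk-neutral measure, an up-move has probability p* = (R−d)/(u−d) = 0.6909 and values discount at R = 1.24.
Terminal payoffs: V(2,0)=0.0000, V(2,1)=0.0000, V(2,2)=50.0000
Node (1,0) S=30.1000: V=(p*·0.0000+(1−p*)·0.0000)/1.24=0.0000; Δ=(0.0000−0.0000)/(42.4410−25.8860)=0.0000; B=V−Δ·S=0.0000
Node (1,1) S=49.3500: V=(p*·50.0000+(1−p*)·0.0000)/1.24=27.8592; Δ=(50.0000−0.0000)/(69.5835−42.4410)=1.8421; B=V−Δ·S=-63.0499
Node (0,0) S=35.0000: V=(p*·27.8592+(1−p*)·0.0000)/1.24=15.5227; Δ=(27.8592−0.0000)/(49.3500−30.1000)=1.4472; B=V−Δ·S=-35.1304
Self-financing check: at every node Δ·S+B equals the discounted successor values.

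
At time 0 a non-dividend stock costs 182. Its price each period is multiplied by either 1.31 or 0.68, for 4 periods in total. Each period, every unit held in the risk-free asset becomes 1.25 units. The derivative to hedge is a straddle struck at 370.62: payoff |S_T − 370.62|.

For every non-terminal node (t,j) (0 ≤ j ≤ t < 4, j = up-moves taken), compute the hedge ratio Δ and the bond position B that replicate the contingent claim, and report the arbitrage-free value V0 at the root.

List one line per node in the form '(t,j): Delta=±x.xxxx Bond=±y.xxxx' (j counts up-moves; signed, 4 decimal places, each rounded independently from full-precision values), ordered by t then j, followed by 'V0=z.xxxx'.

(0,0): Delta=0.0938 Bond=43.5087
(1,0): Delta=-1.0000 Bond=189.7574
(1,1): Delta=0.1536 Bond=40.1362
(2,0): Delta=-1.0000 Bond=237.1968
(2,1): Delta=-1.0000 Bond=237.1968
(2,2): Delta=0.2166 Bond=30.4832
(3,0): Delta=-1.0000 Bond=296.4960
(3,1): Delta=-1.0000 Bond=296.4960
(3,2): Delta=-1.0000 Bond=296.4960
(3,3): Delta=0.2831 Bond=10.9049
V0=60.5846

No-arbitrage ⇒ martingale measure with p* = (R−d)/(u−d) = 0.9048.
Payoff layer (t=4): V(4,0)=331.7059, V(4,1)=295.6531, V(4,2)=226.1985, V(4,3)=92.3963, V(4,4)=165.3699
(3,0): S=57.2266. Δ = (V_up−V_dn)/(S_up−S_dn) = (295.6531−331.7059)/(74.9669−38.9141) = -1.0000. V = [p*·295.6531 + (1−p*)·331.7059]/1.25 = 239.2694. B = V − Δ·S = 296.4960.
(3,1): S=110.2454. Δ = (V_up−V_dn)/(S_up−S_dn) = (226.1985−295.6531)/(144.4215−74.9669) = -1.0000. V = [p*·226.1985 + (1−p*)·295.6531]/1.25 = 186.2506. B = V − Δ·S = 296.4960.
(3,2): S=212.3845. Δ = (V_up−V_dn)/(S_up−S_dn) = (92.3963−226.1985)/(278.2237−144.4215) = -1.0000. V = [p*·92.3963 + (1−p*)·226.1985]/1.25 = 84.1115. B = V − Δ·S = 296.4960.
(3,3): S=409.1526. Δ = (V_up−V_dn)/(S_up−S_dn) = (165.3699−92.3963)/(535.9899−278.2237) = 0.2831. V = [p*·165.3699 + (1−p*)·92.3963]/1.25 = 126.7360. B = V − Δ·S = 10.9049.
(2,0): S=84.1568. Δ = (V_up−V_dn)/(S_up−S_dn) = (186.2506−239.2694)/(110.2454−57.2266) = -1.0000. V = [p*·186.2506 + (1−p*)·239.2694]/1.25 = 153.0400. B = V − Δ·S = 237.1968.
(2,1): S=162.1256. Δ = (V_up−V_dn)/(S_up−S_dn) = (84.1115−186.2506)/(212.3845−110.2454) = -1.0000. V = [p*·84.1115 + (1−p*)·186.2506]/1.25 = 75.0712. B = V − Δ·S = 237.1968.
(2,2): S=312.3302. Δ = (V_up−V_dn)/(S_up−S_dn) = (126.7360−84.1115)/(409.1526−212.3845) = 0.2166. V = [p*·126.7360 + (1−p*)·84.1115]/1.25 = 98.1412. B = V − Δ·S = 30.4832.
(1,0): S=123.7600. Δ = (V_up−V_dn)/(S_up−S_dn) = (75.0712−153.0400)/(162.1256−84.1568) = -1.0000. V = [p*·75.0712 + (1−p*)·153.0400]/1.25 = 65.9974. B = V − Δ·S = 189.7574.
(1,1): S=238.4200. Δ = (V_up−V_dn)/(S_up−S_dn) = (98.1412−75.0712)/(312.3302−162.1256) = 0.1536. V = [p*·98.1412 + (1−p*)·75.0712]/1.25 = 76.7553. B = V − Δ·S = 40.1362.
(0,0): S=182.0000. Δ = (V_up−V_dn)/(S_up−S_dn) = (76.7553−65.9974)/(238.4200−123.7600) = 0.0938. V = [p*·76.7553 + (1−p*)·65.9974]/1.25 = 60.5846. B = V − Δ·S = 43.5087.
Each (Δ,B) replicates both successor values, so the strategy is self-financing and V0 is arbitrage-free.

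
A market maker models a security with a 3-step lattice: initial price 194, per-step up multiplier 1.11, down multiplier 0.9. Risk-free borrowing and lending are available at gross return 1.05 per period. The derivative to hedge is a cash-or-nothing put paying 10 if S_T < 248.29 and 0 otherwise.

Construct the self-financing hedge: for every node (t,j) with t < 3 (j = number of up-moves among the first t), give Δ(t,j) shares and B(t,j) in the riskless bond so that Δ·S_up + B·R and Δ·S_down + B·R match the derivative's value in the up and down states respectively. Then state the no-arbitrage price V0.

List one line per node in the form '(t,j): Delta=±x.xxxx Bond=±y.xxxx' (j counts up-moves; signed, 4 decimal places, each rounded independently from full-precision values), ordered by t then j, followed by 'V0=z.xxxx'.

(0,0): Delta=-0.1136 Bond=27.5270
(1,0): Delta=0.0000 Bond=9.0703
(1,1): Delta=-0.1504 Bond=36.8365
(2,0): Delta=0.0000 Bond=9.5238
(2,1): Delta=0.0000 Bond=9.5238
(2,2): Delta=-0.1992 Bond=50.3401
V0=5.4903

Under the risk-neutral measure, an up-move has probability p* = (R−d)/(u−d) = 0.7143 and values discount at R = 1.05.
Payoff layer (t=3): V(3,0)=10.0000, V(3,1)=10.0000, V(3,2)=10.0000, V(3,3)=0.0000
Node (2,0) S=157.1400: V=(p*·10.0000+(1−p*)·10.0000)/1.05=9.5238; Δ=(10.0000−10.0000)/(174.4254−141.4260)=0.0000; B=V−Δ·S=9.5238
Node (2,1) S=193.8060: V=(p*·10.0000+(1−p*)·10.0000)/1.05=9.5238; Δ=(10.0000−10.0000)/(215.1247−174.4254)=0.0000; B=V−Δ·S=9.5238
Node (2,2) S=239.0274: V=(p*·0.0000+(1−p*)·10.0000)/1.05=2.7211; Δ=(0.0000−10.0000)/(265.3204−215.1247)=-0.1992; B=V−Δ·S=50.3401
Node (1,0) S=174.6000: V=(p*·9.5238+(1−p*)·9.5238)/1.05=9.0703; Δ=(9.5238−9.5238)/(193.8060−157.1400)=0.0000; B=V−Δ·S=9.0703
Node (1,1) S=215.3400: V=(p*·2.7211+(1−p*)·9.5238)/1.05=4.4426; Δ=(2.7211−9.5238)/(239.0274−193.8060)=-0.1504; B=V−Δ·S=36.8365
Node (0,0) S=194.0000: V=(p*·4.4426+(1−p*)·9.0703)/1.05=5.4903; Δ=(4.4426−9.0703)/(215.3400−174.6000)=-0.1136; B=V−Δ·S=27.5270
Each (Δ,B) replicates both successor values, so the strategy is self-financing and V0 is arbitrage-free.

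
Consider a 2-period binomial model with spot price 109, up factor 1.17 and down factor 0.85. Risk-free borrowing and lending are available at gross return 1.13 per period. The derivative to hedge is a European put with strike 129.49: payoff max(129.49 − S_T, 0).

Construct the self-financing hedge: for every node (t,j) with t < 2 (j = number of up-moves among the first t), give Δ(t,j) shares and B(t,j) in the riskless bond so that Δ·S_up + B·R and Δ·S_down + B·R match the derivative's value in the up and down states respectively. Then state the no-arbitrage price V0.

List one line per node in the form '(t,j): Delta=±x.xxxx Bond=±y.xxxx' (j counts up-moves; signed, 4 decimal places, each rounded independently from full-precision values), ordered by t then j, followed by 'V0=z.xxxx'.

Under the risk-neutral measure, an up-move has probability p* = (R−d)/(u−d) = 0.8750 and values discount at R = 1.13.
At expiry t=2: V(2,0)=50.7375, V(2,1)=21.0895, V(2,2)=0.0000
Node (1,0) S=92.6500: V=(p*·21.0895+(1−p*)·50.7375)/1.13=21.9429; Δ=(21.0895−50.7375)/(108.4005−78.7525)=-1.0000; B=V−Δ·S=114.5929
Node (1,1) S=127.5300: V=(p*·0.0000+(1−p*)·21.0895)/1.13=2.3329; Δ=(0.0000−21.0895)/(149.2101−108.4005)=-0.5168; B=V−Δ·S=68.2376
Node (0,0) S=109.0000: V=(p*·2.3329+(1−p*)·21.9429)/1.13=4.2338; Δ=(2.3329−21.9429)/(127.5300−92.6500)=-0.5622; B=V−Δ·S=65.5151
Check: Δ(0,0)·S0 + B(0,0) = 4.2338 = V0.

(0,0): Delta=-0.5622 Bond=65.5151
(1,0): Delta=-1.0000 Bond=114.5929
(1,1): Delta=-0.5168 Bond=68.2376
V0=4.2338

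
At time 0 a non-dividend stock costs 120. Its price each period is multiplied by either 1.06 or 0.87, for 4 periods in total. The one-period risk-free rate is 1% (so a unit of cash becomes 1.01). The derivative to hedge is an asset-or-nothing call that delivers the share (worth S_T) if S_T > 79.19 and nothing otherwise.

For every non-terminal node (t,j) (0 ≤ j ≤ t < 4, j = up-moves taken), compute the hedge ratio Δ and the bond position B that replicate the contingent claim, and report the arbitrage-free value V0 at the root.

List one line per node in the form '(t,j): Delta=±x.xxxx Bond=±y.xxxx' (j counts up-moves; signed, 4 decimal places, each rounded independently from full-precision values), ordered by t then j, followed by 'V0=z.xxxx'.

Risk-neutral probability p* = (R−d)/(u−d) = (1.01−0.87)/(1.06−0.87) = 0.7368.
Terminal values V(4,·): V(4,0)=0.0000, V(4,1)=83.7616, V(4,2)=102.0543, V(4,3)=124.3421, V(4,4)=151.4972
  t=3,j=0: stock 79.0204 → up 83.7616 (V=83.7616), down 68.7477 (V=0.0000). Price 61.1080; hedge Δ=5.5789, bond B=-379.7424.
  t=3,j=1: stock 96.2777 → up 102.0543 (V=102.0543), down 83.7616 (V=83.7616). Price 96.2777; hedge Δ=1.0000, bond B=0.0000.
  t=3,j=2: stock 117.3038 → up 124.3421 (V=124.3421), down 102.0543 (V=102.0543). Price 117.3038; hedge Δ=1.0000, bond B=0.0000.
  t=3,j=3: stock 142.9219 → up 151.4972 (V=151.4972), down 124.3421 (V=124.3421). Price 142.9219; hedge Δ=1.0000, bond B=0.0000.
  t=2,j=0: stock 90.8280 → up 96.2777 (V=96.2777), down 79.0204 (V=61.1080). Price 86.1609; hedge Δ=2.0380, bond B=-98.9428.
  t=2,j=1: stock 110.6640 → up 117.3038 (V=117.3038), down 96.2777 (V=96.2777). Price 110.6640; hedge Δ=1.0000, bond B=0.0000.
  t=2,j=2: stock 134.8320 → up 142.9219 (V=142.9219), down 117.3038 (V=117.3038). Price 134.8320; hedge Δ=1.0000, bond B=0.0000.
  t=1,j=0: stock 104.4000 → up 110.6640 (V=110.6640), down 90.8280 (V=86.1609). Price 103.1840; hedge Δ=1.2353, bond B=-25.7798.
  t=1,j=1: stock 127.2000 → up 134.8320 (V=134.8320), down 110.6640 (V=110.6640). Price 127.2000; hedge Δ=1.0000, bond B=0.0000.
  t=0,j=0: stock 120.0000 → up 127.2000 (V=127.2000), down 104.4000 (V=103.1840). Price 119.6832; hedge Δ=1.0533, bond B=-6.7170.
Root portfolio cost Δ·120+B reproduces V0=119.6832.

(0,0): Delta=1.0533 Bond=-6.7170
(1,0): Delta=1.2353 Bond=-25.7798
(1,1): Delta=1.0000 Bond=0.0000
(2,0): Delta=2.0380 Bond=-98.9428
(2,1): Delta=1.0000 Bond=0.0000
(2,2): Delta=1.0000 Bond=0.0000
(3,0): Delta=5.5789 Bond=-379.7424
(3,1): Delta=1.0000 Bond=0.0000
(3,2): Delta=1.0000 Bond=0.0000
(3,3): Delta=1.0000 Bond=0.0000
V0=119.6832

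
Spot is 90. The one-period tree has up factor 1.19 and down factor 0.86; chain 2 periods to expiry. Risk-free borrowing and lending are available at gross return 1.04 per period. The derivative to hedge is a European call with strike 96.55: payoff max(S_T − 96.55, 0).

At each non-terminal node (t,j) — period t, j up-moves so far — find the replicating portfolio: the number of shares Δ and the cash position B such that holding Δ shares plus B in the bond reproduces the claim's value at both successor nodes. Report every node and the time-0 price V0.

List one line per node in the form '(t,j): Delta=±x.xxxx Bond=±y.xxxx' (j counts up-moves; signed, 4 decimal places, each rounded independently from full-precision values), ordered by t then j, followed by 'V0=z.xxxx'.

(0,0): Delta=0.5456 Bond=-40.6089
(1,0): Delta=0.0000 Bond=0.0000
(1,1): Delta=0.8743 Bond=-77.4276
V0=8.4995

The replicating-portfolio and risk-neutral prices coincide; use p* = (1.04−0.86)/(1.19−0.86) = 0.5455 for the latter.
Terminal values V(2,·): V(2,0)=0.0000, V(2,1)=0.0000, V(2,2)=30.8990
(1,0): S=77.4000. Δ = (V_up−V_dn)/(S_up−S_dn) = (0.0000−0.0000)/(92.1060−66.5640) = 0.0000. V = [p*·0.0000 + (1−p*)·0.0000]/1.04 = 0.0000. B = V − Δ·S = 0.0000.
(1,1): S=107.1000. Δ = (V_up−V_dn)/(S_up−S_dn) = (30.8990−0.0000)/(127.4490−92.1060) = 0.8743. V = [p*·30.8990 + (1−p*)·0.0000]/1.04 = 16.2058. B = V − Δ·S = -77.4276.
(0,0): S=90.0000. Δ = (V_up−V_dn)/(S_up−S_dn) = (16.2058−0.0000)/(107.1000−77.4000) = 0.5456. V = [p*·16.2058 + (1−p*)·0.0000]/1.04 = 8.4995. B = V − Δ·S = -40.6089.
Each (Δ,B) replicates both successor values, so the strategy is self-financing and V0 is arbitrage-free.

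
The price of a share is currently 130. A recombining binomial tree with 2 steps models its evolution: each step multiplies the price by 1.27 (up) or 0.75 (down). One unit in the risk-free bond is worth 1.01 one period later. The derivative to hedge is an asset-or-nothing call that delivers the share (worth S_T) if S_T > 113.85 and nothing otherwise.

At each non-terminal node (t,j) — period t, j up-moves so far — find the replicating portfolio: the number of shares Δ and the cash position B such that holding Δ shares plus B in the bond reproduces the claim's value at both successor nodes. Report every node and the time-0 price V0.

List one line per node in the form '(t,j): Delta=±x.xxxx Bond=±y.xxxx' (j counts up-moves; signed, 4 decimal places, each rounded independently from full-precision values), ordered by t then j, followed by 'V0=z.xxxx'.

(0,0): Delta=1.5355 Bond=-87.5374
(1,0): Delta=2.4423 Bond=-176.8255
(1,1): Delta=1.0000 Bond=0.0000
V0=112.0790

Under the risk-neutral measure, an up-move has probability p* = (R−d)/(u−d) = 0.5000 and values discount at R = 1.01.
Payoff layer (t=2): V(2,0)=0.0000, V(2,1)=123.8250, V(2,2)=209.6770
(1,0): S=97.5000. Δ = (V_up−V_dn)/(S_up−S_dn) = (123.8250−0.0000)/(123.8250−73.1250) = 2.4423. V = [p*·123.8250 + (1−p*)·0.0000]/1.01 = 61.2995. B = V − Δ·S = -176.8255.
(1,1): S=165.1000. Δ = (V_up−V_dn)/(S_up−S_dn) = (209.6770−123.8250)/(209.6770−123.8250) = 1.0000. V = [p*·209.6770 + (1−p*)·123.8250]/1.01 = 165.1000. B = V − Δ·S = 0.0000.
(0,0): S=130.0000. Δ = (V_up−V_dn)/(S_up−S_dn) = (165.1000−61.2995)/(165.1000−97.5000) = 1.5355. V = [p*·165.1000 + (1−p*)·61.2995]/1.01 = 112.0790. B = V − Δ·S = -87.5374.
Root portfolio cost Δ·130+B reproduces V0=112.0790.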